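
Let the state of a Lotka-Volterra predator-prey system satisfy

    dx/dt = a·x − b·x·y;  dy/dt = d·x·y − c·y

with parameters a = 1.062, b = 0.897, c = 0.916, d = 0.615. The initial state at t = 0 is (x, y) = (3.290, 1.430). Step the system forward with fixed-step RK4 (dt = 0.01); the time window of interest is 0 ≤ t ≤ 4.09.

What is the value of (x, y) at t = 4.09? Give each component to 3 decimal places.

t=0.000: state=(3.290, 1.430)
step 1 (dt=0.01): k1=(-0.726, 1.584), k2=(-0.749, 1.589), k3=(-0.749, 1.589), k4=(-0.771, 1.594); state += dt/6·(k1+2k2+2k3+k4)
t=0.010: state=(3.283, 1.446)
t=0.020: state=(3.275, 1.462)
t=0.030: state=(3.266, 1.478)
continuing one RK4 step at a time; state shown every 20 steps (Δt=0.2):
t=0.200: state=(3.057, 1.762)
t=0.400: state=(2.674, 2.090)
t=0.600: state=(2.217, 2.351)
t=0.800: state=(1.771, 2.501)
t=1.000: state=(1.393, 2.527)
t=1.200: state=(1.101, 2.451)
t=1.400: state=(0.888, 2.304)
t=1.600: state=(0.738, 2.119)
t=1.800: state=(0.635, 1.919)
t=2.000: state=(0.567, 1.720)
t=2.200: state=(0.524, 1.531)
t=2.400: state=(0.500, 1.357)
t=2.600: state=(0.492, 1.201)
t=2.800: state=(0.497, 1.062)
t=3.000: state=(0.513, 0.941)
t=3.200: state=(0.541, 0.836)
t=3.400: state=(0.581, 0.746)
t=3.600: state=(0.633, 0.669)
t=3.800: state=(0.698, 0.604)
t=4.000: state=(0.779, 0.551)
t=4.090: state=(0.820, 0.530)

(x, y) = (0.820, 0.530)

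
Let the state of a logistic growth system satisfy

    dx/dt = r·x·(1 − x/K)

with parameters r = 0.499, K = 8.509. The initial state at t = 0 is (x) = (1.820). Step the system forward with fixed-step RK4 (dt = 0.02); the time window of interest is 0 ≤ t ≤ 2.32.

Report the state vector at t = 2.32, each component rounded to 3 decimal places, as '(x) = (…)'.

t=0.000: state=(1.820)
step 1 (dt=0.02): k1=(0.714), k2=(0.716), k3=(0.716), k4=(0.718); state += dt/6·(k1+2k2+2k3+k4)
t=0.020: state=(1.834)
t=0.040: state=(1.849)
t=0.060: state=(1.863)
continuing one RK4 step at a time; state shown every 5 steps (Δt=0.1):
t=0.100: state=(1.892)
t=0.200: state=(1.967)
t=0.300: state=(2.043)
t=0.400: state=(2.122)
t=0.500: state=(2.202)
t=0.600: state=(2.285)
t=0.700: state=(2.369)
t=0.800: state=(2.455)
t=0.900: state=(2.543)
t=1.000: state=(2.633)
t=1.100: state=(2.725)
t=1.200: state=(2.818)
t=1.300: state=(2.913)
t=1.400: state=(3.009)
t=1.500: state=(3.107)
t=1.600: state=(3.206)
t=1.700: state=(3.306)
t=1.800: state=(3.408)
t=1.900: state=(3.510)
t=2.000: state=(3.614)
t=2.100: state=(3.718)
t=2.200: state=(3.822)
t=2.300: state=(3.928)
t=2.320: state=(3.949)

(x) = (3.949)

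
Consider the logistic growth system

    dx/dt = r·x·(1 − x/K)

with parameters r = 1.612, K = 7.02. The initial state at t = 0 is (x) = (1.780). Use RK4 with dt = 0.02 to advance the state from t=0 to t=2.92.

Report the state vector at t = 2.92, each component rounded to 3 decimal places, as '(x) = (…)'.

(x) = (6.838)

t=0.000: state=(1.780)
step 1 (dt=0.02): k1=(2.142), k2=(2.159), k3=(2.159), k4=(2.176); state += dt/6·(k1+2k2+2k3+k4)
t=0.020: state=(1.823)
t=0.040: state=(1.867)
t=0.060: state=(1.912)
continuing one RK4 step at a time; state shown every 5 steps (Δt=0.1):
t=0.100: state=(2.003)
t=0.200: state=(2.241)
t=0.300: state=(2.494)
t=0.400: state=(2.759)
t=0.500: state=(3.033)
t=0.600: state=(3.313)
t=0.700: state=(3.595)
t=0.800: state=(3.877)
t=0.900: state=(4.154)
t=1.000: state=(4.423)
t=1.100: state=(4.681)
t=1.200: state=(4.925)
t=1.300: state=(5.154)
t=1.400: state=(5.366)
t=1.500: state=(5.561)
t=1.600: state=(5.739)
t=1.700: state=(5.899)
t=1.800: state=(6.043)
t=1.900: state=(6.171)
t=2.000: state=(6.284)
t=2.100: state=(6.384)
t=2.200: state=(6.471)
t=2.300: state=(6.547)
t=2.400: state=(6.613)
t=2.500: state=(6.671)
t=2.600: state=(6.721)
t=2.700: state=(6.764)
t=2.800: state=(6.801)
t=2.900: state=(6.832)
t=2.920: state=(6.838)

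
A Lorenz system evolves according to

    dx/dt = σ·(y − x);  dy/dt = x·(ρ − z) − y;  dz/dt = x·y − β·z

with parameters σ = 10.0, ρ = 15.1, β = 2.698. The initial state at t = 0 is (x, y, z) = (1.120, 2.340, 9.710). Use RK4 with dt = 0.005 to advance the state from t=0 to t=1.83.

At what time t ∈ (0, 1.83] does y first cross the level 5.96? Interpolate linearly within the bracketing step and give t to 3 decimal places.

t = 0.243

t=0.000: state=(1.120, 2.340, 9.710)
step 1 (dt=0.005): k1=(12.200, 3.697, -23.577), k2=(11.987, 3.920, -23.336), k3=(11.998, 3.916, -23.338), k4=(11.796, 4.138, -23.098); state += dt/6·(k1+2k2+2k3+k4)
t=0.005: state=(1.180, 2.360, 9.593)
t=0.010: state=(1.238, 2.381, 9.479)
t=0.015: state=(1.294, 2.405, 9.367)
continuing one RK4 step at a time; state shown every 20 steps (Δt=0.1):
t=0.100: state=(2.142, 3.146, 7.813)
t=0.200: state=(3.363, 4.882, 6.933)
t=0.240: state=(4.033, 5.872, 6.978)
next step: t=0.245: state=(4.126, 6.008, 7.005) — y has crossed 5.96
linear interpolation between t=0.240 (5.87221) and t=0.245 (6.00790) → t≈0.243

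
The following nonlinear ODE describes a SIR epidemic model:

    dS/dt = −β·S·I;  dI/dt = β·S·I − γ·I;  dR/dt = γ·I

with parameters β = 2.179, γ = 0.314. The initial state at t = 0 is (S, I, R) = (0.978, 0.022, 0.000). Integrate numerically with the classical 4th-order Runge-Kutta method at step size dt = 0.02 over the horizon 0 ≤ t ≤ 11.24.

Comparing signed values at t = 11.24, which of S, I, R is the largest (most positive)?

t=0.000: state=(0.978, 0.022, 0.000)
step 1 (dt=0.02): k1=(-0.047, 0.040, 0.007), k2=(-0.048, 0.041, 0.007), k3=(-0.048, 0.041, 0.007), k4=(-0.049, 0.041, 0.007); state += dt/6·(k1+2k2+2k3+k4)
t=0.020: state=(0.977, 0.023, 0.000)
t=0.040: state=(0.976, 0.024, 0.000)
t=0.060: state=(0.975, 0.025, 0.000)
continuing one RK4 step at a time; state shown every 25 steps (Δt=0.5):
t=0.500: state=(0.941, 0.054, 0.006)
t=1.000: state=(0.858, 0.123, 0.019)
t=1.500: state=(0.705, 0.248, 0.047)
t=2.000: state=(0.494, 0.408, 0.099)
t=2.500: state=(0.294, 0.533, 0.173)
t=3.000: state=(0.159, 0.579, 0.262)
t=3.500: state=(0.085, 0.563, 0.352)
t=4.000: state=(0.047, 0.516, 0.437)
t=4.500: state=(0.028, 0.459, 0.513)
t=5.000: state=(0.017, 0.402, 0.581)
t=5.500: state=(0.012, 0.349, 0.640)
t=6.000: state=(0.008, 0.301, 0.691)
t=6.500: state=(0.006, 0.259, 0.735)
t=7.000: state=(0.005, 0.223, 0.772)
t=7.500: state=(0.004, 0.191, 0.805)
t=8.000: state=(0.003, 0.164, 0.833)
t=8.500: state=(0.003, 0.141, 0.857)
t=9.000: state=(0.002, 0.121, 0.877)
t=9.500: state=(0.002, 0.103, 0.895)
t=10.000: state=(0.002, 0.089, 0.910)
t=10.500: state=(0.002, 0.076, 0.923)
t=11.000: state=(0.002, 0.065, 0.934)
t=11.240: state=(0.001, 0.060, 0.938)
compare at T: S=0.001, I=0.060, R=0.938

largest component: R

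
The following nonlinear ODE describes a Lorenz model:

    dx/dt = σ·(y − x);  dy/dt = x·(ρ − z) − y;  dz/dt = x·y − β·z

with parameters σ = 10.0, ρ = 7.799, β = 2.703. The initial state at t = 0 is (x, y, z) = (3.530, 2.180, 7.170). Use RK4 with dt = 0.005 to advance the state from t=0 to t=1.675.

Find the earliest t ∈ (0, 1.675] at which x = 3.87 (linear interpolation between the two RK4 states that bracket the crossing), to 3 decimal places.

t = 0.504

t=0.000: state=(3.530, 2.180, 7.170)
step 1 (dt=0.005): k1=(-13.500, 0.040, -11.685), k2=(-13.161, 0.121, -11.679), k3=(-13.168, 0.121, -11.677), k4=(-12.836, 0.201, -11.669); state += dt/6·(k1+2k2+2k3+k4)
t=0.005: state=(3.464, 2.181, 7.112)
t=0.010: state=(3.402, 2.182, 7.053)
t=0.015: state=(3.342, 2.184, 6.995)
continuing one RK4 step at a time; state shown every 20 steps (Δt=0.1):
t=0.100: state=(2.714, 2.314, 6.062)
t=0.200: state=(2.572, 2.639, 5.189)
t=0.300: state=(2.786, 3.128, 4.633)
t=0.400: state=(3.231, 3.770, 4.445)
t=0.500: state=(3.841, 4.509, 4.684)
next step: t=0.505: state=(3.875, 4.546, 4.707) — x has crossed 3.87
linear interpolation between t=0.500 (3.84130) and t=0.505 (3.87475) → t≈0.504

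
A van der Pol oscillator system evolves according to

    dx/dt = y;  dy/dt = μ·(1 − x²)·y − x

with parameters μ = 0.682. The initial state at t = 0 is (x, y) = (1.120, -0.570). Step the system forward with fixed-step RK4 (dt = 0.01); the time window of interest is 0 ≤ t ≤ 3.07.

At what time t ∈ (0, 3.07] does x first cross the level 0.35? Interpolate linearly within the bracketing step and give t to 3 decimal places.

t=0.000: state=(1.120, -0.570)
step 1 (dt=0.01): k1=(-0.570, -1.021), k2=(-0.575, -1.020), k3=(-0.575, -1.020), k4=(-0.580, -1.019); state += dt/6·(k1+2k2+2k3+k4)
t=0.010: state=(1.114, -0.580)
t=0.020: state=(1.108, -0.590)
t=0.030: state=(1.102, -0.601)
continuing one RK4 step at a time; state shown every 10 steps (Δt=0.1):
t=0.100: state=(1.058, -0.671)
t=0.200: state=(0.986, -0.771)
t=0.300: state=(0.904, -0.872)
t=0.400: state=(0.811, -0.974)
t=0.500: state=(0.709, -1.080)
t=0.600: state=(0.595, -1.189)
t=0.700: state=(0.471, -1.304)
t=0.780: state=(0.363, -1.398)
next step: t=0.790: state=(0.349, -1.410) — x has crossed 0.35
linear interpolation between t=0.780 (0.36266) and t=0.790 (0.34862) → t≈0.789

t = 0.789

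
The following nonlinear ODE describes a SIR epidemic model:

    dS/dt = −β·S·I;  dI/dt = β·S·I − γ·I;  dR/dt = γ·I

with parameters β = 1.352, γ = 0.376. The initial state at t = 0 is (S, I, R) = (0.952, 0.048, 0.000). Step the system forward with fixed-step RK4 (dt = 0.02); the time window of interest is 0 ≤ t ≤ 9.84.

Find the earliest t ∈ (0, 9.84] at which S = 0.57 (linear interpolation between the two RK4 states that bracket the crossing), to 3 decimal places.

t = 2.541

t=0.000: state=(0.952, 0.048, 0.000)
step 1 (dt=0.02): k1=(-0.062, 0.044, 0.018), k2=(-0.062, 0.044, 0.018), k3=(-0.062, 0.044, 0.018), k4=(-0.063, 0.044, 0.018); state += dt/6·(k1+2k2+2k3+k4)
t=0.020: state=(0.951, 0.049, 0.000)
t=0.040: state=(0.949, 0.050, 0.001)
t=0.060: state=(0.948, 0.051, 0.001)
continuing one RK4 step at a time; state shown every 25 steps (Δt=0.5):
t=0.500: state=(0.914, 0.075, 0.011)
t=1.000: state=(0.858, 0.113, 0.029)
t=1.500: state=(0.782, 0.163, 0.055)
t=2.000: state=(0.687, 0.222, 0.091)
t=2.500: state=(0.579, 0.283, 0.138)
t=2.540: state=(0.570, 0.287, 0.143)
next step: t=2.560: state=(0.566, 0.290, 0.145) — S has crossed 0.57
linear interpolation between t=2.540 (0.57019) and t=2.560 (0.56576) → t≈2.541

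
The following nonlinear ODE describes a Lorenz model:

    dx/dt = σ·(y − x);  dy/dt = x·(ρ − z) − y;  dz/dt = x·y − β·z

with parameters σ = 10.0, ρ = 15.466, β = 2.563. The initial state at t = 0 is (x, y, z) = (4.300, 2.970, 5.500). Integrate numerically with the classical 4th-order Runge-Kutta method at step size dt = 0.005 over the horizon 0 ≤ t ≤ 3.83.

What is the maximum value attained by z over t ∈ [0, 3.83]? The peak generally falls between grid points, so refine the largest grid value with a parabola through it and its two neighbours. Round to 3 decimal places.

max z = 21.188

t=0.000: state=(4.300, 2.970, 5.500)
step 1 (dt=0.005): k1=(-13.300, 39.884, -1.325), k2=(-11.970, 39.467, -0.990), k3=(-12.014, 39.497, -0.987), k4=(-10.724, 39.109, -0.654); state += dt/6·(k1+2k2+2k3+k4)
t=0.005: state=(4.240, 3.167, 5.495)
t=0.010: state=(4.192, 3.361, 5.493)
t=0.015: state=(4.157, 3.552, 5.495)
continuing one RK4 step at a time; state shown every 40 steps (Δt=0.2):
t=0.200: state=(7.452, 10.554, 9.532)
t=0.400: state=(9.411, 6.654, 21.141)
t=0.600: state=(3.090, 1.224, 15.459)
t=0.800: state=(1.881, 2.135, 9.764)
t=1.000: state=(3.619, 5.192, 7.361)
t=1.200: state=(8.221, 10.685, 12.456)
t=1.400: state=(8.017, 5.176, 19.982)
t=1.600: state=(3.204, 2.043, 14.326)
t=1.800: state=(2.903, 3.539, 9.730)
t=2.000: state=(5.568, 7.582, 9.519)
t=2.200: state=(8.980, 9.210, 17.069)
t=2.400: state=(5.650, 3.427, 17.420)
t=2.600: state=(3.333, 3.206, 12.309)
t=2.800: state=(4.558, 5.840, 10.035)
t=3.000: state=(7.761, 9.131, 13.882)
t=3.200: state=(7.277, 5.546, 18.037)
t=3.400: state=(4.253, 3.488, 14.276)
t=3.600: state=(4.344, 5.088, 11.196)
t=3.800: state=(6.725, 8.087, 12.636)
t=3.830: state=(7.117, 8.355, 13.348)
largest grid value and its neighbours: z(0.405)=21.17341, z(0.410)=21.18739, z(0.415)=21.18340
parabola through these three points peaks at t≈0.411 with z≈21.18808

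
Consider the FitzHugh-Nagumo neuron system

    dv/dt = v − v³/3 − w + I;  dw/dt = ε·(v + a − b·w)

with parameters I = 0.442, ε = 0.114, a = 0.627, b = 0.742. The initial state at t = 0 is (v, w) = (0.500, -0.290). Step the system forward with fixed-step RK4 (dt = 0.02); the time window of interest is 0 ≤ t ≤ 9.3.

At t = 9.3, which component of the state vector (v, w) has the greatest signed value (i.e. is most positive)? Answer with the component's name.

t=0.000: state=(0.500, -0.290)
step 1 (dt=0.02): k1=(1.190, 0.153), k2=(1.198, 0.154), k3=(1.198, 0.154), k4=(1.205, 0.155); state += dt/6·(k1+2k2+2k3+k4)
t=0.020: state=(0.524, -0.287)
t=0.040: state=(0.548, -0.284)
t=0.060: state=(0.573, -0.281)
continuing one RK4 step at a time; state shown every 25 steps (Δt=0.5):
t=0.500: state=(1.148, -0.197)
t=1.000: state=(1.652, -0.074)
t=1.500: state=(1.838, 0.062)
t=2.000: state=(1.857, 0.198)
t=2.500: state=(1.824, 0.328)
t=3.000: state=(1.777, 0.450)
t=3.500: state=(1.725, 0.564)
t=4.000: state=(1.670, 0.670)
t=4.500: state=(1.614, 0.769)
t=5.000: state=(1.556, 0.861)
t=5.500: state=(1.496, 0.945)
t=6.000: state=(1.433, 1.023)
t=6.500: state=(1.367, 1.094)
t=7.000: state=(1.296, 1.158)
t=7.500: state=(1.221, 1.215)
t=8.000: state=(1.137, 1.265)
t=8.500: state=(1.043, 1.309)
t=9.000: state=(0.933, 1.345)
t=9.300: state=(0.856, 1.363)
compare at T: v=0.856, w=1.363

largest component: w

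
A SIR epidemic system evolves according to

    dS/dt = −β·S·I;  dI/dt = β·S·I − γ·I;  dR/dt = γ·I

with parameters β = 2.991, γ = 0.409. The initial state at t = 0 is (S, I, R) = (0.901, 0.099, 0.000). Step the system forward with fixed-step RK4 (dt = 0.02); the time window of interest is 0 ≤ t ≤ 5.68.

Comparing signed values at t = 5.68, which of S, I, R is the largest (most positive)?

t=0.000: state=(0.901, 0.099, 0.000)
step 1 (dt=0.02): k1=(-0.267, 0.226, 0.040), k2=(-0.272, 0.231, 0.041), k3=(-0.272, 0.231, 0.041), k4=(-0.278, 0.235, 0.042); state += dt/6·(k1+2k2+2k3+k4)
t=0.020: state=(0.896, 0.104, 0.001)
t=0.040: state=(0.890, 0.108, 0.002)
t=0.060: state=(0.884, 0.113, 0.003)
continuing one RK4 step at a time; state shown every 10 steps (Δt=0.2):
t=0.200: state=(0.836, 0.154, 0.010)
t=0.400: state=(0.747, 0.227, 0.026)
t=0.600: state=(0.635, 0.317, 0.048)
t=0.800: state=(0.510, 0.412, 0.078)
t=1.000: state=(0.389, 0.496, 0.115)
t=1.200: state=(0.283, 0.559, 0.158)
t=1.400: state=(0.200, 0.594, 0.206)
t=1.600: state=(0.140, 0.605, 0.255)
t=1.800: state=(0.097, 0.598, 0.304)
t=2.000: state=(0.068, 0.579, 0.352)
t=2.200: state=(0.049, 0.553, 0.399)
t=2.400: state=(0.035, 0.522, 0.443)
t=2.600: state=(0.026, 0.490, 0.484)
t=2.800: state=(0.020, 0.458, 0.523)
t=3.000: state=(0.015, 0.426, 0.559)
t=3.200: state=(0.012, 0.396, 0.593)
t=3.400: state=(0.009, 0.367, 0.624)
t=3.600: state=(0.008, 0.340, 0.653)
t=3.800: state=(0.006, 0.314, 0.679)
t=4.000: state=(0.005, 0.291, 0.704)
t=4.200: state=(0.004, 0.269, 0.727)
t=4.400: state=(0.004, 0.248, 0.748)
t=4.600: state=(0.003, 0.229, 0.768)
t=4.800: state=(0.003, 0.212, 0.786)
t=5.000: state=(0.003, 0.195, 0.802)
t=5.200: state=(0.002, 0.180, 0.818)
t=5.400: state=(0.002, 0.166, 0.832)
t=5.600: state=(0.002, 0.153, 0.845)
t=5.680: state=(0.002, 0.148, 0.850)
compare at T: S=0.002, I=0.148, R=0.850

largest component: R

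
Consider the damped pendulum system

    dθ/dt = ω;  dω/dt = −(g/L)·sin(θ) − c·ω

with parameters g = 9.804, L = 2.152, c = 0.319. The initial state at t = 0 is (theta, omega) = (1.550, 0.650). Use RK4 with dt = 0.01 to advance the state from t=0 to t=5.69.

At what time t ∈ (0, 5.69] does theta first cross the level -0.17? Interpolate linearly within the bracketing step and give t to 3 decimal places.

t=0.000: state=(1.550, 0.650)
step 1 (dt=0.01): k1=(0.650, -4.762), k2=(0.626, -4.755), k3=(0.626, -4.755), k4=(0.602, -4.747); state += dt/6·(k1+2k2+2k3+k4)
t=0.010: state=(1.556, 0.602)
t=0.020: state=(1.562, 0.555)
t=0.030: state=(1.567, 0.508)
continuing one RK4 step at a time; state shown every 20 steps (Δt=0.2):
t=0.200: state=(1.587, -0.273)
t=0.400: state=(1.445, -1.137)
t=0.600: state=(1.138, -1.915)
t=0.800: state=(0.692, -2.494)
t=1.000: state=(0.165, -2.703)
t=1.120: state=(-0.155, -2.603)
next step: t=1.130: state=(-0.181, -2.587) — theta has crossed -0.17
linear interpolation between t=1.120 (-0.15514) and t=1.130 (-0.18109) → t≈1.126

t = 1.126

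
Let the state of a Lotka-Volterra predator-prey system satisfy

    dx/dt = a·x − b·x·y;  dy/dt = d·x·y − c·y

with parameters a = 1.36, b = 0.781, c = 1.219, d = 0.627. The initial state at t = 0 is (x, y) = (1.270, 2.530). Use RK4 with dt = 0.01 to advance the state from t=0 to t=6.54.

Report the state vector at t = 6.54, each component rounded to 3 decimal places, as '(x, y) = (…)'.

(x, y) = (1.276, 1.132)

t=0.000: state=(1.270, 2.530)
step 1 (dt=0.01): k1=(-0.782, -1.069), k2=(-0.775, -1.073), k3=(-0.775, -1.073), k4=(-0.767, -1.077); state += dt/6·(k1+2k2+2k3+k4)
t=0.010: state=(1.262, 2.519)
t=0.020: state=(1.255, 2.508)
t=0.030: state=(1.247, 2.498)
continuing one RK4 step at a time; state shown every 25 steps (Δt=0.25):
t=0.250: state=(1.119, 2.247)
t=0.500: state=(1.043, 1.961)
t=0.750: state=(1.025, 1.699)
t=1.000: state=(1.057, 1.474)
t=1.250: state=(1.135, 1.290)
t=1.500: state=(1.258, 1.146)
t=1.750: state=(1.428, 1.043)
t=2.000: state=(1.649, 0.978)
t=2.250: state=(1.920, 0.953)
t=2.500: state=(2.236, 0.973)
t=2.750: state=(2.583, 1.046)
t=3.000: state=(2.921, 1.188)
t=3.250: state=(3.188, 1.416)
t=3.500: state=(3.297, 1.740)
t=3.750: state=(3.175, 2.137)
t=4.000: state=(2.826, 2.528)
t=4.250: state=(2.354, 2.799)
t=4.500: state=(1.894, 2.876)
t=4.750: state=(1.529, 2.769)
t=5.000: state=(1.278, 2.541)
t=5.250: state=(1.123, 2.259)
t=5.500: state=(1.044, 1.972)
t=5.750: state=(1.025, 1.709)
t=6.000: state=(1.055, 1.482)
t=6.250: state=(1.131, 1.296)
t=6.500: state=(1.252, 1.151)
t=6.540: state=(1.276, 1.132)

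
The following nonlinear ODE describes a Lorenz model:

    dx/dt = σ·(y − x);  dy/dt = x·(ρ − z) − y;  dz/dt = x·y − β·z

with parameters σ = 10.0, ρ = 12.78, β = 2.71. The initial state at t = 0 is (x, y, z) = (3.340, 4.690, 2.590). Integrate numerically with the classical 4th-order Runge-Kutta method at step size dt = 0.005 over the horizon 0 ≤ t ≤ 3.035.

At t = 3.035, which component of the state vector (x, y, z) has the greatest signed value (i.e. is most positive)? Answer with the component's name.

t=0.000: state=(3.340, 4.690, 2.590)
step 1 (dt=0.005): k1=(13.500, 29.345, 8.646), k2=(13.896, 29.542, 8.993), k3=(13.891, 29.549, 8.997), k4=(14.283, 29.751, 9.353); state += dt/6·(k1+2k2+2k3+k4)
t=0.005: state=(3.409, 4.838, 2.635)
t=0.010: state=(3.483, 4.988, 2.684)
t=0.015: state=(3.560, 5.140, 2.736)
continuing one RK4 step at a time; state shown every 20 steps (Δt=0.1):
t=0.100: state=(5.389, 8.053, 4.430)
t=0.200: state=(8.325, 11.174, 9.402)
t=0.300: state=(9.962, 9.826, 16.248)
t=0.400: state=(7.926, 4.522, 18.154)
t=0.500: state=(4.520, 1.601, 15.363)
t=0.600: state=(2.428, 1.118, 12.079)
t=0.700: state=(1.682, 1.390, 9.421)
t=0.800: state=(1.688, 1.949, 7.423)
t=0.900: state=(2.168, 2.870, 6.063)
t=1.000: state=(3.126, 4.364, 5.460)
t=1.100: state=(4.686, 6.571, 6.049)
t=1.200: state=(6.788, 8.966, 8.619)
t=1.300: state=(8.531, 9.504, 13.081)
t=1.400: state=(8.276, 6.810, 16.235)
t=1.500: state=(6.155, 3.776, 15.666)
t=1.600: state=(4.113, 2.550, 13.281)
t=1.700: state=(3.081, 2.538, 10.886)
t=1.800: state=(2.923, 3.104, 9.021)
t=1.900: state=(3.387, 4.120, 7.866)
t=2.000: state=(4.373, 5.602, 7.652)
t=2.100: state=(5.786, 7.319, 8.752)
t=2.200: state=(7.211, 8.364, 11.271)
t=2.300: state=(7.757, 7.586, 14.008)
t=2.400: state=(6.907, 5.527, 14.941)
t=2.500: state=(5.405, 3.968, 13.892)
t=2.600: state=(4.267, 3.474, 12.112)
t=2.700: state=(3.827, 3.719, 10.475)
t=2.800: state=(4.004, 4.444, 9.368)
t=2.900: state=(4.664, 5.520, 9.033)
t=3.000: state=(5.648, 6.707, 9.677)
t=3.035: state=(6.016, 7.053, 10.144)
compare at T: x=6.016, y=7.053, z=10.144

largest component: z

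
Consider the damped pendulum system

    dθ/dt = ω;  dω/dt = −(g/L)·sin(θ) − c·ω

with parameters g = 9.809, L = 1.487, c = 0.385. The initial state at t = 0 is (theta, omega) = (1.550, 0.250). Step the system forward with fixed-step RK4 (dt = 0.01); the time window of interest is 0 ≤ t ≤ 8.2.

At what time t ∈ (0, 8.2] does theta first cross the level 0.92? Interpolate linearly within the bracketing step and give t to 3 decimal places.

t=0.000: state=(1.550, 0.250)
step 1 (dt=0.01): k1=(0.250, -6.691), k2=(0.217, -6.679), k3=(0.217, -6.679), k4=(0.183, -6.666); state += dt/6·(k1+2k2+2k3+k4)
t=0.010: state=(1.552, 0.183)
t=0.020: state=(1.554, 0.117)
t=0.030: state=(1.555, 0.050)
t=0.490: state=(0.927, -2.613)
next step: t=0.500: state=(0.901, -2.655) — theta has crossed 0.92
linear interpolation between t=0.490 (0.92748) and t=0.500 (0.90114) → t≈0.493

t = 0.493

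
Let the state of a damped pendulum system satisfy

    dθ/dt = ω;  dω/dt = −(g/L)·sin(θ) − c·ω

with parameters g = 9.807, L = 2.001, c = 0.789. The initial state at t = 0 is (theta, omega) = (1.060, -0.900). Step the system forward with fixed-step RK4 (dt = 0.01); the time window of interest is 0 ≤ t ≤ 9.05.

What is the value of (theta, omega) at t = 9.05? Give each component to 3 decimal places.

t=0.000: state=(1.060, -0.900)
step 1 (dt=0.01): k1=(-0.900, -3.565), k2=(-0.918, -3.540), k3=(-0.918, -3.540), k4=(-0.935, -3.515); state += dt/6·(k1+2k2+2k3+k4)
t=0.010: state=(1.051, -0.935)
t=0.020: state=(1.041, -0.970)
t=0.030: state=(1.031, -1.005)
continuing one RK4 step at a time; state shown every 50 steps (Δt=0.5):
t=0.500: state=(0.292, -1.865)
t=1.000: state=(-0.473, -0.950)
t=1.500: state=(-0.575, 0.482)
t=2.000: state=(-0.142, 1.046)
t=2.500: state=(0.277, 0.494)
t=3.000: state=(0.310, -0.321)
t=3.500: state=(0.052, -0.584)
t=4.000: state=(-0.168, -0.232)
t=4.500: state=(-0.164, 0.216)
t=5.000: state=(-0.012, 0.322)
t=5.500: state=(0.102, 0.100)
t=6.000: state=(0.085, -0.141)
t=6.500: state=(-0.003, -0.175)
t=7.000: state=(-0.060, -0.038)
t=7.500: state=(-0.043, 0.089)
t=8.000: state=(0.007, 0.093)
t=8.500: state=(0.035, 0.011)
t=9.000: state=(0.022, -0.055)
t=9.050: state=(0.019, -0.057)

(theta, omega) = (0.019, -0.057)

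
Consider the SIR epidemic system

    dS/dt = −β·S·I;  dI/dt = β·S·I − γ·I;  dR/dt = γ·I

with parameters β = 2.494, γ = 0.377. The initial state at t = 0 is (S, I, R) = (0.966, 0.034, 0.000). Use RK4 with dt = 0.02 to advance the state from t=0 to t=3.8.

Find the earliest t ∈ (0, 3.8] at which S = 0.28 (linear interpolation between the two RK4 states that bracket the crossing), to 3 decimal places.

t = 2.024

t=0.000: state=(0.966, 0.034, 0.000)
step 1 (dt=0.02): k1=(-0.082, 0.069, 0.013), k2=(-0.084, 0.070, 0.013), k3=(-0.084, 0.070, 0.013), k4=(-0.085, 0.072, 0.013); state += dt/6·(k1+2k2+2k3+k4)
t=0.020: state=(0.964, 0.035, 0.000)
t=0.040: state=(0.963, 0.037, 0.001)
t=0.060: state=(0.961, 0.038, 0.001)
continuing one RK4 step at a time; state shown every 10 steps (Δt=0.2):
t=0.200: state=(0.946, 0.051, 0.003)
t=0.400: state=(0.917, 0.075, 0.008)
t=0.600: state=(0.876, 0.109, 0.015)
t=0.800: state=(0.821, 0.154, 0.025)
t=1.000: state=(0.750, 0.212, 0.038)
t=1.200: state=(0.664, 0.280, 0.057)
t=1.400: state=(0.567, 0.353, 0.081)
t=1.600: state=(0.467, 0.423, 0.110)
t=1.800: state=(0.372, 0.484, 0.144)
t=2.000: state=(0.289, 0.529, 0.182)
t=2.020: state=(0.281, 0.532, 0.186)
next step: t=2.040: state=(0.274, 0.536, 0.190) — S has crossed 0.28
linear interpolation between t=2.020 (0.28144) and t=2.040 (0.27405) → t≈2.024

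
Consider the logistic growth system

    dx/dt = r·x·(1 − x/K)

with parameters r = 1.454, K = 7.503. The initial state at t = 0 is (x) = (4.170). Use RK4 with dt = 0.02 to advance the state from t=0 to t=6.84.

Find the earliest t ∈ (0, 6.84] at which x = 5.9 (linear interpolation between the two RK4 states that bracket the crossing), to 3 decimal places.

t = 0.742

t=0.000: state=(4.170)
step 1 (dt=0.02): k1=(2.693), k2=(2.689), k3=(2.689), k4=(2.684); state += dt/6·(k1+2k2+2k3+k4)
t=0.020: state=(4.224)
t=0.040: state=(4.277)
t=0.060: state=(4.331)
continuing one RK4 step at a time; state shown every 25 steps (Δt=0.5):
t=0.500: state=(5.412)
t=0.740: state=(5.896)
next step: t=0.760: state=(5.933) — x has crossed 5.9
linear interpolation between t=0.740 (5.89612) and t=0.760 (5.93254) → t≈0.742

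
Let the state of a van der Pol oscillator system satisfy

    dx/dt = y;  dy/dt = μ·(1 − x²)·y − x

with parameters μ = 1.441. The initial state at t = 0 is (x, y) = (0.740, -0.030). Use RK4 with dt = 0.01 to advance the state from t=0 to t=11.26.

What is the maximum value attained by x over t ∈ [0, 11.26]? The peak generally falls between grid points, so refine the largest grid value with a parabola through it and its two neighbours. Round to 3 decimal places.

max x = 2.012

t=0.000: state=(0.740, -0.030)
step 1 (dt=0.01): k1=(-0.030, -0.760), k2=(-0.034, -0.762), k3=(-0.034, -0.762), k4=(-0.038, -0.764); state += dt/6·(k1+2k2+2k3+k4)
t=0.010: state=(0.740, -0.038)
t=0.020: state=(0.739, -0.045)
t=0.030: state=(0.739, -0.053)
continuing one RK4 step at a time; state shown every 50 steps (Δt=0.5):
t=0.500: state=(0.620, -0.472)
t=1.000: state=(0.230, -1.152)
t=1.500: state=(-0.603, -2.170)
t=2.000: state=(-1.583, -1.213)
t=2.500: state=(-1.777, 0.165)
t=3.000: state=(-1.590, 0.519)
t=3.500: state=(-1.274, 0.757)
t=4.000: state=(-0.796, 1.222)
t=4.500: state=(0.074, 2.440)
t=5.000: state=(1.518, 2.446)
t=5.500: state=(2.012, -0.010)
t=6.000: state=(1.871, -0.427)
t=6.500: state=(1.623, -0.566)
t=7.000: state=(1.296, -0.763)
t=7.500: state=(0.820, -1.207)
t=8.000: state=(-0.035, -2.395)
t=8.500: state=(-1.482, -2.544)
t=9.000: state=(-2.014, -0.020)
t=9.500: state=(-1.880, 0.422)
t=10.000: state=(-1.634, 0.560)
t=10.500: state=(-1.310, 0.753)
t=11.000: state=(-0.844, 1.180)
t=11.260: state=(-0.482, 1.641)
largest grid value and its neighbours: x(5.490)=2.01202, x(5.500)=2.01202, x(5.510)=2.01183
parabola through these three points peaks at t≈5.495 with x≈2.01204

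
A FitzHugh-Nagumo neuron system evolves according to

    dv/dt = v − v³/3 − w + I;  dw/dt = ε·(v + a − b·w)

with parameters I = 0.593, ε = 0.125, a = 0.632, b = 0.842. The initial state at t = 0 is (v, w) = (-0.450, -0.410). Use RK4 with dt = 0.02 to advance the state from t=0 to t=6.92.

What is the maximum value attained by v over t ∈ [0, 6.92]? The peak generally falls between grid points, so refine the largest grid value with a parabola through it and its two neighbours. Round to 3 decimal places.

t=0.000: state=(-0.450, -0.410)
step 1 (dt=0.02): k1=(0.583, 0.066), k2=(0.587, 0.067), k3=(0.587, 0.067), k4=(0.591, 0.067); state += dt/6·(k1+2k2+2k3+k4)
t=0.020: state=(-0.438, -0.409)
t=0.040: state=(-0.426, -0.407)
t=0.060: state=(-0.414, -0.406)
continuing one RK4 step at a time; state shown every 25 steps (Δt=0.5):
t=0.500: state=(-0.095, -0.368)
t=1.000: state=(0.445, -0.301)
t=1.500: state=(1.165, -0.198)
t=2.000: state=(1.713, -0.060)
t=2.500: state=(1.895, 0.093)
t=3.000: state=(1.905, 0.243)
t=3.500: state=(1.867, 0.384)
t=4.000: state=(1.817, 0.515)
t=4.500: state=(1.764, 0.636)
t=5.000: state=(1.709, 0.748)
t=5.500: state=(1.654, 0.850)
t=6.000: state=(1.598, 0.944)
t=6.500: state=(1.541, 1.030)
t=6.920: state=(1.492, 1.095)
largest grid value and its neighbours: v(2.760)=1.91069, v(2.780)=1.91075, v(2.800)=1.91070
parabola through these three points peaks at t≈2.781 with v≈1.91075

max v = 1.911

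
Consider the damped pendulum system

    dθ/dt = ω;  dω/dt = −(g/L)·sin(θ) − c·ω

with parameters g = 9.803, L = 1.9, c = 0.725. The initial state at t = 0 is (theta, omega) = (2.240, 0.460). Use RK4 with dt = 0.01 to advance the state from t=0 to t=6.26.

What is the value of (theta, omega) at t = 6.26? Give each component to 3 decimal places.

t=0.000: state=(2.240, 0.460)
step 1 (dt=0.01): k1=(0.460, -4.380), k2=(0.438, -4.357), k3=(0.438, -4.357), k4=(0.416, -4.335); state += dt/6·(k1+2k2+2k3+k4)
t=0.010: state=(2.244, 0.416)
t=0.020: state=(2.248, 0.373)
t=0.030: state=(2.252, 0.331)
continuing one RK4 step at a time; state shown every 25 steps (Δt=0.25):
t=0.250: state=(2.228, -0.531)
t=0.500: state=(1.980, -1.447)
t=0.750: state=(1.504, -2.356)
t=1.000: state=(0.821, -3.029)
t=1.250: state=(0.049, -2.999)
t=1.500: state=(-0.608, -2.151)
t=1.750: state=(-0.995, -0.927)
t=2.000: state=(-1.076, 0.257)
t=2.250: state=(-0.887, 1.204)
t=2.500: state=(-0.506, 1.762)
t=2.750: state=(-0.051, 1.784)
t=3.000: state=(0.343, 1.299)
t=3.250: state=(0.576, 0.541)
t=3.500: state=(0.613, -0.225)
t=3.750: state=(0.478, -0.810)
t=4.000: state=(0.234, -1.088)
t=4.250: state=(-0.036, -1.017)
t=4.500: state=(-0.251, -0.668)
t=4.750: state=(-0.359, -0.189)
t=5.000: state=(-0.348, 0.261)
t=5.250: state=(-0.241, 0.566)
t=5.500: state=(-0.083, 0.662)
t=5.750: state=(0.072, 0.553)
t=6.000: state=(0.182, 0.304)
t=6.250: state=(0.221, 0.010)
t=6.260: state=(0.221, -0.001)

(theta, omega) = (0.221, -0.001)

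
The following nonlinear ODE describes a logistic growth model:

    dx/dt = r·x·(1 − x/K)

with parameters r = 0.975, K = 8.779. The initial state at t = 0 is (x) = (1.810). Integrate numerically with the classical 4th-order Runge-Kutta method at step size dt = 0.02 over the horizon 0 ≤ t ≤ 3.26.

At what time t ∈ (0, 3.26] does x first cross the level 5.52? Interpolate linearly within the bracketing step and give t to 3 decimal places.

t=0.000: state=(1.810)
step 1 (dt=0.02): k1=(1.401), k2=(1.409), k3=(1.409), k4=(1.417); state += dt/6·(k1+2k2+2k3+k4)
t=0.020: state=(1.838)
t=0.040: state=(1.867)
t=0.060: state=(1.895)
continuing one RK4 step at a time; state shown every 10 steps (Δt=0.2):
t=0.200: state=(2.106)
t=0.400: state=(2.434)
t=0.600: state=(2.791)
t=0.800: state=(3.175)
t=1.000: state=(3.580)
t=1.200: state=(4.000)
t=1.400: state=(4.426)
t=1.600: state=(4.853)
t=1.800: state=(5.270)
t=1.920: state=(5.514)
next step: t=1.940: state=(5.554) — x has crossed 5.52
linear interpolation between t=1.920 (5.51364) and t=1.940 (5.55353) → t≈1.923

t = 1.923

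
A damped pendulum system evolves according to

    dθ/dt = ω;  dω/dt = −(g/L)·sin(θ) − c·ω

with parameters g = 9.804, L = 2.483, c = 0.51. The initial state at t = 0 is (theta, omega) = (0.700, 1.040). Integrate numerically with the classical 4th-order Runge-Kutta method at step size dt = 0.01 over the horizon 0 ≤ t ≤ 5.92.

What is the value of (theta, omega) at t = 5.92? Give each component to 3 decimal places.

t=0.000: state=(0.700, 1.040)
step 1 (dt=0.01): k1=(1.040, -3.074), k2=(1.025, -3.082), k3=(1.025, -3.082), k4=(1.009, -3.089); state += dt/6·(k1+2k2+2k3+k4)
t=0.010: state=(0.710, 1.009)
t=0.020: state=(0.720, 0.978)
t=0.030: state=(0.730, 0.947)
continuing one RK4 step at a time; state shown every 20 steps (Δt=0.2):
t=0.200: state=(0.845, 0.409)
t=0.400: state=(0.865, -0.202)
t=0.600: state=(0.770, -0.734)
t=0.800: state=(0.580, -1.134)
t=1.000: state=(0.328, -1.354)
t=1.200: state=(0.053, -1.363)
t=1.400: state=(-0.203, -1.170)
t=1.600: state=(-0.405, -0.827)
t=1.800: state=(-0.529, -0.404)
t=2.000: state=(-0.566, 0.031)
t=2.200: state=(-0.519, 0.420)
t=2.400: state=(-0.404, 0.716)
t=2.600: state=(-0.242, 0.885)
t=2.800: state=(-0.060, 0.911)
t=3.000: state=(0.114, 0.800)
t=3.200: state=(0.253, 0.582)
t=3.400: state=(0.342, 0.301)
t=3.600: state=(0.373, 0.006)
t=3.800: state=(0.346, -0.262)
t=4.000: state=(0.272, -0.467)
t=4.200: state=(0.165, -0.586)
t=4.400: state=(0.045, -0.607)
t=4.600: state=(-0.071, -0.536)
t=4.800: state=(-0.165, -0.394)
t=5.000: state=(-0.226, -0.207)
t=5.200: state=(-0.247, -0.009)
t=5.400: state=(-0.230, 0.172)
t=5.600: state=(-0.181, 0.310)
t=5.800: state=(-0.110, 0.389)
t=5.920: state=(-0.062, 0.406)

(theta, omega) = (-0.062, 0.406)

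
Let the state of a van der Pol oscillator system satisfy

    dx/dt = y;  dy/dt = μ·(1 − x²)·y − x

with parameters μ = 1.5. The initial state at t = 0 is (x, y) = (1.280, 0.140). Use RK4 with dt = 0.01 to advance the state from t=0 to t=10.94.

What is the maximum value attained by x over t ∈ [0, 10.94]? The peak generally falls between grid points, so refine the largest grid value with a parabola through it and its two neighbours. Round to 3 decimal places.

max x = 2.015

t=0.000: state=(1.280, 0.140)
step 1 (dt=0.01): k1=(0.140, -1.414), k2=(0.133, -1.408), k3=(0.133, -1.408), k4=(0.126, -1.403); state += dt/6·(k1+2k2+2k3+k4)
t=0.010: state=(1.281, 0.126)
t=0.020: state=(1.283, 0.112)
t=0.030: state=(1.284, 0.098)
continuing one RK4 step at a time; state shown every 50 steps (Δt=0.5):
t=0.500: state=(1.198, -0.425)
t=1.000: state=(0.869, -0.914)
t=1.500: state=(0.208, -1.870)
t=2.000: state=(-1.091, -2.971)
t=2.500: state=(-1.949, -0.388)
t=3.000: state=(-1.893, 0.364)
t=3.500: state=(-1.668, 0.522)
t=4.000: state=(-1.368, 0.694)
t=4.500: state=(-0.944, 1.056)
t=5.000: state=(-0.210, 2.050)
t=5.500: state=(1.195, 3.080)
t=6.000: state=(2.002, 0.266)
t=6.500: state=(1.920, -0.377)
t=7.000: state=(1.695, -0.515)
t=7.500: state=(1.401, -0.674)
t=8.000: state=(0.993, -1.006)
t=8.500: state=(0.305, -1.905)
t=9.000: state=(-1.044, -3.192)
t=9.500: state=(-1.986, -0.436)
t=10.000: state=(-1.938, 0.356)
t=10.500: state=(-1.719, 0.503)
t=10.940: state=(-1.472, 0.631)
largest grid value and its neighbours: x(6.090)=2.01490, x(6.100)=2.01508, x(6.110)=2.01505
parabola through these three points peaks at t≈6.104 with x≈2.01509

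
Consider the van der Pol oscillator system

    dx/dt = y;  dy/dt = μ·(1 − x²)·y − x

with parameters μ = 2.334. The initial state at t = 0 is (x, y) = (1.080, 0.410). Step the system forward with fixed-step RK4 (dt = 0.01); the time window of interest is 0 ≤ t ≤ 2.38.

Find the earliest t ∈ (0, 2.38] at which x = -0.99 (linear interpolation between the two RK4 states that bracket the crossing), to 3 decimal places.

t=0.000: state=(1.080, 0.410)
step 1 (dt=0.01): k1=(0.410, -1.239), k2=(0.404, -1.243), k3=(0.404, -1.243), k4=(0.398, -1.247); state += dt/6·(k1+2k2+2k3+k4)
t=0.010: state=(1.084, 0.398)
t=0.020: state=(1.088, 0.385)
t=0.030: state=(1.092, 0.373)
continuing one RK4 step at a time; state shown every 10 steps (Δt=0.1):
t=0.100: state=(1.115, 0.284)
t=0.200: state=(1.137, 0.157)
t=0.300: state=(1.146, 0.036)
t=0.400: state=(1.144, -0.077)
t=0.500: state=(1.131, -0.182)
t=0.600: state=(1.108, -0.280)
t=0.700: state=(1.075, -0.375)
t=0.800: state=(1.033, -0.469)
t=0.900: state=(0.981, -0.568)
t=1.000: state=(0.919, -0.677)
t=1.100: state=(0.845, -0.804)
t=1.200: state=(0.757, -0.957)
t=1.300: state=(0.652, -1.151)
t=1.400: state=(0.525, -1.404)
t=1.500: state=(0.369, -1.740)
t=1.600: state=(0.173, -2.189)
t=1.700: state=(-0.073, -2.765)
t=1.800: state=(-0.382, -3.422)
t=1.900: state=(-0.753, -3.942)
t=1.950: state=(-0.953, -4.025)
next step: t=1.960: state=(-0.993, -4.020) — x has crossed -0.99
linear interpolation between t=1.950 (-0.95317) and t=1.960 (-0.99340) → t≈1.959

t = 1.959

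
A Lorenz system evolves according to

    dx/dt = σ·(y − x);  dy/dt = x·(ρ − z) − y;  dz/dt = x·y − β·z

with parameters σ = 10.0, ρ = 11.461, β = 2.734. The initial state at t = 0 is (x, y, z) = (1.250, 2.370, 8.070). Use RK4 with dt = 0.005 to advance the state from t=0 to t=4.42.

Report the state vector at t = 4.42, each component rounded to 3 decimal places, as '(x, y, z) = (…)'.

t=0.000: state=(1.250, 2.370, 8.070)
step 1 (dt=0.005): k1=(11.200, 1.869, -19.101), k2=(10.967, 2.020, -18.898), k3=(10.976, 2.017, -18.900), k4=(10.752, 2.168, -18.699); state += dt/6·(k1+2k2+2k3+k4)
t=0.005: state=(1.305, 2.380, 7.976)
t=0.010: state=(1.358, 2.392, 7.883)
t=0.015: state=(1.408, 2.405, 7.792)
continuing one RK4 step at a time; state shown every 40 steps (Δt=0.2):
t=0.200: state=(2.920, 3.868, 5.708)
t=0.400: state=(5.592, 7.238, 7.107)
t=0.600: state=(7.716, 7.534, 12.882)
t=0.800: state=(5.176, 3.622, 12.873)
t=1.000: state=(3.394, 3.184, 9.384)
t=1.200: state=(3.976, 4.691, 7.579)
t=1.400: state=(5.883, 6.884, 8.981)
t=1.600: state=(6.750, 6.390, 12.266)
t=1.800: state=(5.106, 4.223, 11.805)
t=2.000: state=(4.148, 4.107, 9.569)
t=2.200: state=(4.767, 5.350, 8.736)
t=2.400: state=(5.994, 6.460, 10.171)
t=2.600: state=(6.049, 5.640, 11.751)
t=2.800: state=(4.997, 4.548, 10.995)
t=3.000: state=(4.643, 4.744, 9.671)
t=3.200: state=(5.233, 5.643, 9.557)
t=3.400: state=(5.872, 5.999, 10.685)
t=3.600: state=(5.615, 5.294, 11.251)
t=3.800: state=(5.013, 4.821, 10.544)
t=4.000: state=(4.984, 5.134, 9.862)
t=4.200: state=(5.436, 5.674, 10.089)
t=4.400: state=(5.683, 5.656, 10.794)
t=4.420: state=(5.674, 5.616, 10.843)

(x, y, z) = (5.674, 5.616, 10.843)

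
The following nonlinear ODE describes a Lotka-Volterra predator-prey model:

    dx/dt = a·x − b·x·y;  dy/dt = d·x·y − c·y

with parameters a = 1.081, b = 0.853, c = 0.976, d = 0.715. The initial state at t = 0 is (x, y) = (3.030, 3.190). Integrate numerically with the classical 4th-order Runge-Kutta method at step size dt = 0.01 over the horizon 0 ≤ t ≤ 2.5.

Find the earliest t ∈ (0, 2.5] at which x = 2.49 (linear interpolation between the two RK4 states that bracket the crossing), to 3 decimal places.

t = 0.109

t=0.000: state=(3.030, 3.190)
step 1 (dt=0.01): k1=(-4.969, 3.798), k2=(-4.977, 3.763), k3=(-4.977, 3.763), k4=(-4.983, 3.727); state += dt/6·(k1+2k2+2k3+k4)
t=0.010: state=(2.980, 3.228)
t=0.020: state=(2.930, 3.265)
t=0.030: state=(2.880, 3.301)
continuing one RK4 step at a time; state shown every 10 steps (Δt=0.1):
t=0.100: state=(2.533, 3.530)
next step: t=0.110: state=(2.484, 3.559) — x has crossed 2.49
linear interpolation between t=0.100 (2.53313) and t=0.110 (2.48440) → t≈0.109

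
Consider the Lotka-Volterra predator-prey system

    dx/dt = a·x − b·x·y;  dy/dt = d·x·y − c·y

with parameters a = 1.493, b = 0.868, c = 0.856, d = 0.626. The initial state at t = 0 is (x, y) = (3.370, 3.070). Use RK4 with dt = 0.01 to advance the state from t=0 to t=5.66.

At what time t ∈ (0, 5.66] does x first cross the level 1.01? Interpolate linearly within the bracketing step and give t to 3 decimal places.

t=0.000: state=(3.370, 3.070)
step 1 (dt=0.01): k1=(-3.949, 3.849), k2=(-3.982, 3.835), k3=(-3.981, 3.834), k4=(-4.013, 3.819); state += dt/6·(k1+2k2+2k3+k4)
t=0.010: state=(3.330, 3.108)
t=0.020: state=(3.290, 3.146)
t=0.030: state=(3.249, 3.184)
continuing one RK4 step at a time; state shown every 20 steps (Δt=0.2):
t=0.200: state=(2.507, 3.741)
t=0.400: state=(1.703, 4.095)
t=0.600: state=(1.121, 4.107)
t=0.650: state=(1.012, 4.069)
next step: t=0.660: state=(0.991, 4.059) — x has crossed 1.01
linear interpolation between t=0.650 (1.01172) and t=0.660 (0.99135) → t≈0.651

t = 0.651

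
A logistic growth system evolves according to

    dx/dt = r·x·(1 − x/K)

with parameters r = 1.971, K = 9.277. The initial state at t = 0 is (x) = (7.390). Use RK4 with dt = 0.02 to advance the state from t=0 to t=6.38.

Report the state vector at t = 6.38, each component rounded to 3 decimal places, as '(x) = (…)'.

(x) = (9.277)

t=0.000: state=(7.390)
step 1 (dt=0.02): k1=(2.963), k2=(2.928), k3=(2.928), k4=(2.894); state += dt/6·(k1+2k2+2k3+k4)
t=0.020: state=(7.449)
t=0.040: state=(7.506)
t=0.060: state=(7.562)
continuing one RK4 step at a time; state shown every 25 steps (Δt=0.5):
t=0.500: state=(8.470)
t=1.000: state=(8.958)
t=1.500: state=(9.155)
t=2.000: state=(9.231)
t=2.500: state=(9.260)
t=3.000: state=(9.271)
t=3.500: state=(9.275)
t=4.000: state=(9.276)
t=4.500: state=(9.277)
t=5.000: state=(9.277)
t=5.500: state=(9.277)
t=6.000: state=(9.277)
t=6.380: state=(9.277)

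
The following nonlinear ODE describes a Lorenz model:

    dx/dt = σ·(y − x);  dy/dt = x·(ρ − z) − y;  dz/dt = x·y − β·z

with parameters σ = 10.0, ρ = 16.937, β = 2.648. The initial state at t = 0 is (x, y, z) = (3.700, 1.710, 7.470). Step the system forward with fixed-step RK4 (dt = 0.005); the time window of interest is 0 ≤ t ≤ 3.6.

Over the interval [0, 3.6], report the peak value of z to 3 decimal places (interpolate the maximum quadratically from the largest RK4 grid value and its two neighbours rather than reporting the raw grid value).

t=0.000: state=(3.700, 1.710, 7.470)
step 1 (dt=0.005): k1=(-19.900, 33.318, -13.454), k2=(-18.570, 32.886, -13.146), k3=(-18.614, 32.916, -13.146), k4=(-17.324, 32.509, -12.845); state += dt/6·(k1+2k2+2k3+k4)
t=0.005: state=(3.607, 1.875, 7.404)
t=0.010: state=(3.526, 2.035, 7.342)
t=0.015: state=(3.458, 2.193, 7.282)
continuing one RK4 step at a time; state shown every 40 steps (Δt=0.2):
t=0.200: state=(5.623, 8.483, 7.813)
t=0.400: state=(10.970, 10.842, 20.988)
t=0.600: state=(4.557, 1.378, 18.923)
t=0.800: state=(1.865, 1.826, 11.672)
t=1.000: state=(3.258, 4.735, 8.088)
t=1.200: state=(8.189, 11.281, 12.371)
t=1.400: state=(8.953, 5.762, 22.275)
t=1.600: state=(3.183, 1.796, 15.615)
t=1.800: state=(2.824, 3.564, 10.243)
t=2.000: state=(6.033, 8.526, 10.195)
t=2.200: state=(9.890, 9.546, 20.001)
t=2.400: state=(5.108, 2.686, 18.307)
t=2.600: state=(3.126, 3.323, 12.280)
t=2.800: state=(5.231, 7.112, 10.512)
t=3.000: state=(9.211, 10.169, 17.459)
t=3.200: state=(6.479, 3.999, 19.363)
t=3.400: state=(3.695, 3.490, 13.739)
t=3.600: state=(5.071, 6.554, 11.337)
largest grid value and its neighbours: z(0.465)=23.16402, z(0.470)=23.16629, z(0.475)=23.14743
parabola through these three points peaks at t≈0.468 with z≈23.16792

max z = 23.168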